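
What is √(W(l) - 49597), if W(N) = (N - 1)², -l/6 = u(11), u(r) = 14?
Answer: 6*I*√1177 ≈ 205.84*I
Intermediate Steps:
l = -84 (l = -6*14 = -84)
W(N) = (-1 + N)²
√(W(l) - 49597) = √((-1 - 84)² - 49597) = √((-85)² - 49597) = √(7225 - 49597) = √(-42372) = 6*I*√1177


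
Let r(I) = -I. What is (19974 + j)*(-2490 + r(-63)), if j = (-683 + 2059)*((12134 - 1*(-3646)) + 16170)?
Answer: -106747163298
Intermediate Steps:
j = 43963200 (j = 1376*((12134 + 3646) + 16170) = 1376*(15780 + 16170) = 1376*31950 = 43963200)
(19974 + j)*(-2490 + r(-63)) = (19974 + 43963200)*(-2490 - 1*(-63)) = 43983174*(-2490 + 63) = 43983174*(-2427) = -106747163298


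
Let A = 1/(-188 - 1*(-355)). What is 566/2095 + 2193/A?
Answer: 767254511/2095 ≈ 3.6623e+5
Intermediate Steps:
A = 1/167 (A = 1/(-188 + 355) = 1/167 ≈ 0.0059880)
566/2095 + 2193/A = 566/2095 + 2193/(1/167) = 566*(1/2095) + 2193*167 = 566/2095 + 366231 = 767254511/2095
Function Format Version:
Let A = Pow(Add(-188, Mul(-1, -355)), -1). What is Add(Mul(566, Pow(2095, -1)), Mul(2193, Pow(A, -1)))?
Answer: Rational(767254511, 2095) ≈ 3.6623e+5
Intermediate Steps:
A = Rational(1, 167) (A = Pow(Add(-188, 355), -1) = Pow(167, -1) = Rational(1, 167) ≈ 0.0059880)
Add(Mul(566, Pow(2095, -1)), Mul(2193, Pow(A, -1))) = Add(Mul(566, Pow(2095, -1)), Mul(2193, Pow(Rational(1, 167), -1))) = Add(Mul(566, Rational(1, 2095)), Mul(2193, 167)) = Add(Rational(566, 2095), 366231) = Rational(767254511, 2095)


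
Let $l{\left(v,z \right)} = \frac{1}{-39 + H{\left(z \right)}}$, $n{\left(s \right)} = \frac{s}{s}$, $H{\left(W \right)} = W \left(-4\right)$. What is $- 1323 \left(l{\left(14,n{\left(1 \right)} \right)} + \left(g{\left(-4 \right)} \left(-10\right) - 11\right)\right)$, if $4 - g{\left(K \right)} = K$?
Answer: $\frac{5178222}{43} \approx 1.2042 \cdot 10^{5}$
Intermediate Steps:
$g{\left(K \right)} = 4 - K$
$H{\left(W \right)} = - 4 W$
$n{\left(s \right)} = 1$
$l{\left(v,z \right)} = \frac{1}{-39 - 4 z}$
$- 1323 \left(l{\left(14,n{\left(1 \right)} \right)} + \left(g{\left(-4 \right)} \left(-10\right) - 11\right)\right) = - 1323 \left(- \frac{1}{39 + 4 \cdot 1} + \left(\left(4 - -4\right) \left(-10\right) - 11\right)\right) = - 1323 \left(- \frac{1}{39 + 4} + \left(\left(4 + 4\right) \left(-10\right) - 11\right)\right) = - 1323 \left(- \frac{1}{43} + \left(8 \left(-10\right) - 11\right)\right) = - 1323 \left(\left(-1\right) \frac{1}{43} - 91\right) = - 1323 \left(- \frac{1}{43} - 91\right) = \left(-1323\right) \left(- \frac{3914}{43}\right) = \frac{5178222}{43}$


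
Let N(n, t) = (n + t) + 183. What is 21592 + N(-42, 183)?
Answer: 21916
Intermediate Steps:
N(n, t) = 183 + n + t
21592 + N(-42, 183) = 21592 + (183 - 42 + 183) = 21592 + 324 = 21916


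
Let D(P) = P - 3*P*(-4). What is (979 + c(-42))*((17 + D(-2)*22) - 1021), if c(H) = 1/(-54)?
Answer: -41657620/27 ≈ -1.5429e+6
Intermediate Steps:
c(H) = -1/54
D(P) = 13*P (D(P) = P + 12*P = 13*P)
(979 + c(-42))*((17 + D(-2)*22) - 1021) = (979 - 1/54)*((17 + (13*(-2))*22) - 1021) = 52865*((17 - 26*22) - 1021)/54 = 52865*((17 - 572) - 1021)/54 = 52865*(-555 - 1021)/54 = (52865/54)*(-1576) = -41657620/27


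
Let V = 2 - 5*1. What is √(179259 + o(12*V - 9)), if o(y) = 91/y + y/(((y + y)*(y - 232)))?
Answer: √12378787658470/8310 ≈ 423.39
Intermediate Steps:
V = -3 (V = 2 - 5 = -3)
o(y) = 1/(2*(-232 + y)) + 91/y (o(y) = 91/y + y/(((2*y)*(-232 + y))) = 91/y + y/((2*y*(-232 + y))) = 91/y + y*(1/(2*y*(-232 + y))) = 91/y + 1/(2*(-232 + y)) = 1/(2*(-232 + y)) + 91/y)
√(179259 + o(12*V - 9)) = √(179259 + (-42224 + 183*(12*(-3) - 9))/(2*(12*(-3) - 9)*(-232 + (12*(-3) - 9)))) = √(179259 + (-42224 + 183*(-36 - 9))/(2*(-36 - 9)*(-232 + (-36 - 9)))) = √(179259 + (½)*(-42224 + 183*(-45))/(-45*(-232 - 45))) = √(179259 + (½)*(-1/45)*(-42224 - 8235)/(-277)) = √(179259 + (½)*(-1/45)*(-1/277)*(-50459)) = √(179259 - 50459/24930) = √(4468876411/24930) = √12378787658470/8310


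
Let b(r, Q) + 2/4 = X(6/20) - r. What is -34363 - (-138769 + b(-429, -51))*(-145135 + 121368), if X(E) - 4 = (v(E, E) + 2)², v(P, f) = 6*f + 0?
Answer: -164376738151/50 ≈ -3.2875e+9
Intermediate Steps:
v(P, f) = 6*f
X(E) = 4 + (2 + 6*E)² (X(E) = 4 + (6*E + 2)² = 4 + (2 + 6*E)²)
b(r, Q) = 897/50 - r (b(r, Q) = -½ + ((4 + 4*(1 + 3*(6/20))²) - r) = -½ + ((4 + 4*(1 + 3*(6*(1/20)))²) - r) = -½ + ((4 + 4*(1 + 3*(3/10))²) - r) = -½ + ((4 + 4*(1 + 9/10)²) - r) = -½ + ((4 + 4*(19/10)²) - r) = -½ + ((4 + 4*(361/100)) - r) = -½ + ((4 + 361/25) - r) = -½ + (461/25 - r) = 897/50 - r)
-34363 - (-138769 + b(-429, -51))*(-145135 + 121368) = -34363 - (-138769 + (897/50 - 1*(-429)))*(-145135 + 121368) = -34363 - (-138769 + (897/50 + 429))*(-23767) = -34363 - (-138769 + 22347/50)*(-23767) = -34363 - (-6916103)*(-23767)/50 = -34363 - 1*164375020001/50 = -34363 - 164375020001/50 = -164376738151/50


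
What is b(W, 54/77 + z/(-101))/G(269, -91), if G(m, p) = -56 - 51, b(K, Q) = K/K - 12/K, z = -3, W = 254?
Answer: -121/13589 ≈ -0.0089043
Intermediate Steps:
b(K, Q) = 1 - 12/K
G(m, p) = -107
b(W, 54/77 + z/(-101))/G(269, -91) = ((-12 + 254)/254)/(-107) = ((1/254)*242)*(-1/107) = (121/127)*(-1/107) = -121/13589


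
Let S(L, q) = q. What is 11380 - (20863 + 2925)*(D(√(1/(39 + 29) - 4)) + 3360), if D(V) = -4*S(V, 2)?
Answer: -79725996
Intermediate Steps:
D(V) = -8 (D(V) = -4*2 = -8)
11380 - (20863 + 2925)*(D(√(1/(39 + 29) - 4)) + 3360) = 11380 - (20863 + 2925)*(-8 + 3360) = 11380 - 23788*3352 = 11380 - 1*79737376 = 11380 - 79737376 = -79725996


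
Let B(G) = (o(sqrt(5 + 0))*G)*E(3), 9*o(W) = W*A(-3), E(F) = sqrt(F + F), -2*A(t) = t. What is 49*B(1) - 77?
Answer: -77 + 49*sqrt(30)/6 ≈ -32.269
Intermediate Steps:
A(t) = -t/2
E(F) = sqrt(2)*sqrt(F) (E(F) = sqrt(2*F) = sqrt(2)*sqrt(F))
o(W) = W/6 (o(W) = (W*(-1/2*(-3)))/9 = (W*(3/2))/9 = (3*W/2)/9 = W/6)
B(G) = G*sqrt(30)/6 (B(G) = ((sqrt(5 + 0)/6)*G)*(sqrt(2)*sqrt(3)) = ((sqrt(5)/6)*G)*sqrt(6) = (G*sqrt(5)/6)*sqrt(6) = G*sqrt(30)/6)
49*B(1) - 77 = 49*((1/6)*1*sqrt(30)) - 77 = 49*(sqrt(30)/6) - 77 = 49*sqrt(30)/6 - 77 = -77 + 49*sqrt(30)/6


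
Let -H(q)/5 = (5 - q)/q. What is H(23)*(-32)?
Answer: -2880/23 ≈ -125.22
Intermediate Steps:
H(q) = -5*(5 - q)/q
H(23)*(-32) = (5 - 25/23)*(-32) = (90/23)*(-32) = -2880/23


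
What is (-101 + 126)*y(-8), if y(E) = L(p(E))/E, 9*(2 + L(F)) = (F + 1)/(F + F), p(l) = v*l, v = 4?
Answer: 28025/4608 ≈ 6.0818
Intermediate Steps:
p(l) = 4*l
L(F) = -2 + (1 + F)/(18*F) (L(F) = -2 + ((F + 1)/(F + F))/9 = -2 + ((1 + F)/((2*F)))/9 = -2 + ((1 + F)*(1/(2*F)))/9 = -2 + ((1 + F)/(2*F))/9 = -2 + (1 + F)/(18*F))
y(E) = (1 - 140*E)/(72*E²) (y(E) = ((1 - 140*E)/(18*((4*E))))/E = ((1/(4*E))*(1 - 140*E)/18)/E = ((1 - 140*E)/(72*E))/E = (1 - 140*E)/(72*E²))
(-101 + 126)*y(-8) = (-101 + 126)*((1/72)*(1 - 140*(-8))/(-8)²) = 25*((1/72)*(1/64)*(1 + 1120)) = 25*((1/72)*(1/64)*1121) = 25*(1121/4608) = 28025/4608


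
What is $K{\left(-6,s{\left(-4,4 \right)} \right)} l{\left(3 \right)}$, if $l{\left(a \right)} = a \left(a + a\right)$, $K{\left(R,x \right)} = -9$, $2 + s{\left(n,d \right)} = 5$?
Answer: $-162$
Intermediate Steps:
$s{\left(n,d \right)} = 3$ ($s{\left(n,d \right)} = -2 + 5 = 3$)
$l{\left(a \right)} = 2 a^{2}$ ($l{\left(a \right)} = a 2 a = 2 a^{2}$)
$K{\left(-6,s{\left(-4,4 \right)} \right)} l{\left(3 \right)} = - 9 \cdot 2 \cdot 3^{2} = - 9 \cdot 2 \cdot 9 = \left(-9\right) 18 = -162$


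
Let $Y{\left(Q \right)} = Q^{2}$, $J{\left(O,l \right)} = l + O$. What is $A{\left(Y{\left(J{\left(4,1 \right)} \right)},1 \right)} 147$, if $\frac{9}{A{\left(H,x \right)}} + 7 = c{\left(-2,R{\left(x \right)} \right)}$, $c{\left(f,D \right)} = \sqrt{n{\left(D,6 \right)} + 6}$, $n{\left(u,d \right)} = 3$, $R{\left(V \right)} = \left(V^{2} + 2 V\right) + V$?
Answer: $- \frac{1323}{4} \approx -330.75$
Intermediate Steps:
$J{\left(O,l \right)} = O + l$
$R{\left(V \right)} = V^{2} + 3 V$
$c{\left(f,D \right)} = 3$ ($c{\left(f,D \right)} = \sqrt{3 + 6} = \sqrt{9} = 3$)
$A{\left(H,x \right)} = - \frac{9}{4}$ ($A{\left(H,x \right)} = \frac{9}{-7 + 3} = \frac{9}{-4} = 9 \left(- \frac{1}{4}\right) = - \frac{9}{4}$)
$A{\left(Y{\left(J{\left(4,1 \right)} \right)},1 \right)} 147 = \left(- \frac{9}{4}\right) 147 = - \frac{1323}{4}$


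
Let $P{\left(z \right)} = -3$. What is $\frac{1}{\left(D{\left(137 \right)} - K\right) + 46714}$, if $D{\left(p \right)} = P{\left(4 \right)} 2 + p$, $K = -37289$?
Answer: $\frac{1}{84134} \approx 1.1886 \cdot 10^{-5}$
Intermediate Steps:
$D{\left(p \right)} = -6 + p$ ($D{\left(p \right)} = \left(-3\right) 2 + p = -6 + p$)
$\frac{1}{\left(D{\left(137 \right)} - K\right) + 46714} = \frac{1}{\left(\left(-6 + 137\right) - -37289\right) + 46714} = \frac{1}{\left(131 + 37289\right) + 46714} = \frac{1}{37420 + 46714} = \frac{1}{84134}$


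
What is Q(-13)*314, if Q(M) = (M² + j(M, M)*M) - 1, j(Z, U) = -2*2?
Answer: 69080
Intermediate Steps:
j(Z, U) = -4
Q(M) = -1 + M² - 4*M (Q(M) = (M² - 4*M) - 1 = -1 + M² - 4*M)
Q(-13)*314 = (-1 + (-13)² - 4*(-13))*314 = (-1 + 169 + 52)*314 = 220*314 = 69080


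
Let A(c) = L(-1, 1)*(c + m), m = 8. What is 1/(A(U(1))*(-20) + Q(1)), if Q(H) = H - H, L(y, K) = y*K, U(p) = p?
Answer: 1/180 ≈ 0.0055556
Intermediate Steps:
L(y, K) = K*y
Q(H) = 0
A(c) = -8 - c (A(c) = (1*(-1))*(c + 8) = -(8 + c) = -8 - c)
1/(A(U(1))*(-20) + Q(1)) = 1/((-8 - 1*1)*(-20) + 0) = 1/((-8 - 1)*(-20) + 0) = 1/(-9*(-20) + 0) = 1/(180 + 0) = 1/180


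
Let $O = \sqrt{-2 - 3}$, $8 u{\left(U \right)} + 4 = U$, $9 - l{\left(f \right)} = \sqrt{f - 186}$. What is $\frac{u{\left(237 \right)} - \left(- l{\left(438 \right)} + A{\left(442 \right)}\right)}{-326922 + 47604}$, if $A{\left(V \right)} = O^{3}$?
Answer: $- \frac{305}{2234544} + \frac{\sqrt{7}}{46553} - \frac{5 i \sqrt{5}}{279318} \approx -7.966 \cdot 10^{-5} - 4.0027 \cdot 10^{-5} i$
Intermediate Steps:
$l{\left(f \right)} = 9 - \sqrt{-186 + f}$ ($l{\left(f \right)} = 9 - \sqrt{f - 186} = 9 - \sqrt{-186 + f}$)
$u{\left(U \right)} = - \frac{1}{2} + \frac{U}{8}$
$O = i \sqrt{5}$ ($O = \sqrt{-5} = i \sqrt{5} \approx 2.2361 i$)
$A{\left(V \right)} = - 5 i \sqrt{5}$ ($A{\left(V \right)} = \left(i \sqrt{5}\right)^{3} = - 5 i \sqrt{5}$)
$\frac{u{\left(237 \right)} - \left(- l{\left(438 \right)} + A{\left(442 \right)}\right)}{-326922 + 47604} = \frac{\left(- \frac{1}{2} + \frac{1}{8} \cdot 237\right) - \left(-9 + \sqrt{-186 + 438} - 5 i \sqrt{5}\right)}{-326922 + 47604} = \frac{\left(- \frac{1}{2} + \frac{237}{8}\right) + \left(\left(9 - \sqrt{252}\right) + 5 i \sqrt{5}\right)}{-279318} = \left(\frac{233}{8} + \left(\left(9 - 6 \sqrt{7}\right) + 5 i \sqrt{5}\right)\right) \left(- \frac{1}{279318}\right) = \left(\frac{233}{8} + \left(9 - 6 \sqrt{7} + 5 i \sqrt{5}\right)\right) \left(- \frac{1}{279318}\right) = \left(\frac{305}{8} - 6 \sqrt{7} + 5 i \sqrt{5}\right) \left(- \frac{1}{279318}\right) = - \frac{305}{2234544} + \frac{\sqrt{7}}{46553} - \frac{5 i \sqrt{5}}{279318}$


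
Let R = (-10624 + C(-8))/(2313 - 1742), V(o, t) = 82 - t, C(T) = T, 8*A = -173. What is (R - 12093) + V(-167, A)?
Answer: -54852521/4568 ≈ -12008.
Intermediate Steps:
A = -173/8 (A = (⅛)*(-173) = -173/8 ≈ -21.625)
R = -10632/571 (R = (-10624 - 8)/(2313 - 1742) = -10632/571 ≈ -18.620)
(R - 12093) + V(-167, A) = (-10632/571 - 12093) + (82 - 1*(-173/8)) = -6915735/571 + (82 + 173/8) = -6915735/571 + 829/8 = -54852521/4568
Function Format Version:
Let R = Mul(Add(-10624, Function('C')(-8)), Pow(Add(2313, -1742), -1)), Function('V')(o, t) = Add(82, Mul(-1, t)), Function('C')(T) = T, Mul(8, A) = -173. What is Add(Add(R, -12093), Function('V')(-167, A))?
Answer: Rational(-54852521, 4568) ≈ -12008.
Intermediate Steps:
A = Rational(-173, 8) (A = Mul(Rational(1, 8), -173) = Rational(-173, 8) ≈ -21.625)
R = Rational(-10632, 571) (R = Mul(Add(-10624, -8), Pow(Add(2313, -1742), -1)) = Mul(-10632, Pow(571, -1)) = Mul(-10632, Rational(1, 571)) = Rational(-10632, 571) ≈ -18.620)
Add(Add(R, -12093), Function('V')(-167, A)) = Add(Add(Rational(-10632, 571), -12093), Add(82, Mul(-1, Rational(-173, 8)))) = Add(Rational(-6915735, 571), Add(82, Rational(173, 8))) = Add(Rational(-6915735, 571), Rational(829, 8)) = Rational(-54852521, 4568)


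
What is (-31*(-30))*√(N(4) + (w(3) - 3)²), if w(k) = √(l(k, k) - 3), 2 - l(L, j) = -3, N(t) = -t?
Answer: 930*√(-4 + (3 - √2)²) ≈ 1133.4*I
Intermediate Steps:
l(L, j) = 5 (l(L, j) = 2 - 1*(-3) = 2 + 3 = 5)
w(k) = √2 (w(k) = √(5 - 3) = √2)
(-31*(-30))*√(N(4) + (w(3) - 3)²) = (-31*(-30))*√(-1*4 + (√2 - 3)²) = 930*√(-4 + (-3 + √2)²)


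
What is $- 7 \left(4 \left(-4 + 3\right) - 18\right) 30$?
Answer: $4620$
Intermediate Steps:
$- 7 \left(4 \left(-4 + 3\right) - 18\right) 30 = - 7 \left(4 \left(-1\right) - 18\right) 30 = - 7 \left(-4 - 18\right) 30 = \left(-7\right) \left(-22\right) 30 = 154 \cdot 30 = 4620$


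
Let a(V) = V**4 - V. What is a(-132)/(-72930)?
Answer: -4599938/1105 ≈ -4162.8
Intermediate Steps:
a(-132)/(-72930) = ((-132)**4 - 1*(-132))/(-72930) = (303595776 + 132)*(-1/72930) = 303595908*(-1/72930) = -4599938/1105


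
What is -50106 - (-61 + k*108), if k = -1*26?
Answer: -47237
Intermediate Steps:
k = -26
-50106 - (-61 + k*108) = -50106 - (-61 - 26*108) = -50106 - (-61 - 2808) = -50106 - 1*(-2869) = -50106 + 2869 = -47237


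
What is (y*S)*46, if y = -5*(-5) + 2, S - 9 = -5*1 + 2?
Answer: 7452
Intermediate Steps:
S = 6 (S = 9 + (-5*1 + 2) = 9 + (-5 + 2) = 9 - 3 = 6)
y = 27 (y = 25 + 2 = 27)
(y*S)*46 = (27*6)*46 = 162*46 = 7452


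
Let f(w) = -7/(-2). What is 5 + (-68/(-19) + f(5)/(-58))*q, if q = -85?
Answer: -648155/2204 ≈ -294.08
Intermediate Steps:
f(w) = 7/2 (f(w) = -7*(-½) = 7/2)
5 + (-68/(-19) + f(5)/(-58))*q = 5 + (-68/(-19) + (7/2)/(-58))*(-85) = 5 + (-68*(-1/19) + (7/2)*(-1/58))*(-85) = 5 + (68/19 - 7/116)*(-85) = 5 + (7755/2204)*(-85) = 5 - 659175/2204 = -648155/2204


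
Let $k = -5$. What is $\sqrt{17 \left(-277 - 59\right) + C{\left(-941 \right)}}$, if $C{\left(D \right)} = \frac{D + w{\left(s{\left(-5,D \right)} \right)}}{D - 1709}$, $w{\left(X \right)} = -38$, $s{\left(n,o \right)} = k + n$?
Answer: $\frac{i \sqrt{1604397026}}{530} \approx 75.575 i$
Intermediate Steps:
$s{\left(n,o \right)} = -5 + n$
$C{\left(D \right)} = \frac{-38 + D}{-1709 + D}$ ($C{\left(D \right)} = \frac{D - 38}{D - 1709} = \frac{-38 + D}{-1709 + D}$)
$\sqrt{17 \left(-277 - 59\right) + C{\left(-941 \right)}} = \sqrt{17 \left(-277 - 59\right) + \frac{-38 - 941}{-1709 - 941}} = \sqrt{17 \left(-336\right) + \frac{1}{-2650} \left(-979\right)} = \sqrt{-5712 - - \frac{979}{2650}} = \sqrt{-5712 + \frac{979}{2650}} = \sqrt{- \frac{15135821}{2650}} = \frac{i \sqrt{1604397026}}{530}$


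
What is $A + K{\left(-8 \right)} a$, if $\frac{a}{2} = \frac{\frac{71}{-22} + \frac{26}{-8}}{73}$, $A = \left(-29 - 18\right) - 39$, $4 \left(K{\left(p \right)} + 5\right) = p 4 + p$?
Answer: $- \frac{133841}{1606} \approx -83.338$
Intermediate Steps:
$K{\left(p \right)} = -5 + \frac{5 p}{4}$ ($K{\left(p \right)} = -5 + \frac{p 4 + p}{4} = -5 + \frac{4 p + p}{4} = -5 + \frac{5 p}{4}$)
$A = -86$ ($A = -47 - 39 = -86$)
$a = - \frac{285}{1606}$ ($a = 2 \frac{\frac{71}{-22} + \frac{26}{-8}}{73} = 2 \left(71 \left(- \frac{1}{22}\right) + 26 \left(- \frac{1}{8}\right)\right) \frac{1}{73} = 2 \left(- \frac{71}{22} - \frac{13}{4}\right) \frac{1}{73} = 2 \left(\left(- \frac{285}{44}\right) \frac{1}{73}\right) = 2 \left(- \frac{285}{3212}\right) = - \frac{285}{1606} \approx -0.17746$)
$A + K{\left(-8 \right)} a = -86 + \left(-5 + \frac{5}{4} \left(-8\right)\right) \left(- \frac{285}{1606}\right) = -86 + \left(-5 - 10\right) \left(- \frac{285}{1606}\right) = -86 - - \frac{4275}{1606} = -86 + \frac{4275}{1606} = - \frac{133841}{1606}$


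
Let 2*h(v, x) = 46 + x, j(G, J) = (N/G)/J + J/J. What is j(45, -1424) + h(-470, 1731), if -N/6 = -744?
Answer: 791593/890 ≈ 889.43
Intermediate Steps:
N = 4464 (N = -6*(-744) = 4464)
j(G, J) = 1 + 4464/(G*J) (j(G, J) = (4464/G)/J + J/J = 4464/(G*J) + 1 = 1 + 4464/(G*J))
h(v, x) = 23 + x/2 (h(v, x) = (46 + x)/2 = 23 + x/2)
j(45, -1424) + h(-470, 1731) = (1 + 4464/(45*(-1424))) + (23 + (1/2)*1731) = (1 + 4464*(1/45)*(-1/1424)) + (23 + 1731/2) = (1 - 31/445) + 1777/2 = 414/445 + 1777/2 = 791593/890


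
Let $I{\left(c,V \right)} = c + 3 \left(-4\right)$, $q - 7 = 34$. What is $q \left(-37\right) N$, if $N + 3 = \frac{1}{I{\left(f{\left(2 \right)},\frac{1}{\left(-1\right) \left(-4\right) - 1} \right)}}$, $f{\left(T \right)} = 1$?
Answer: $\frac{51578}{11} \approx 4688.9$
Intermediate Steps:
$q = 41$ ($q = 7 + 34 = 41$)
$I{\left(c,V \right)} = -12 + c$ ($I{\left(c,V \right)} = c - 12 = -12 + c$)
$N = - \frac{34}{11}$ ($N = -3 + \frac{1}{-12 + 1} = -3 + \frac{1}{-11} = -3 - \frac{1}{11} = - \frac{34}{11} \approx -3.0909$)
$q \left(-37\right) N = 41 \left(-37\right) \left(- \frac{34}{11}\right) = \left(-1517\right) \left(- \frac{34}{11}\right) = \frac{51578}{11}$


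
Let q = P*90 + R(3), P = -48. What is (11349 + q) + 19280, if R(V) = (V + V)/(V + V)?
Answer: 26310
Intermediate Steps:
R(V) = 1 (R(V) = (2*V)/((2*V)) = (2*V)*(1/(2*V)) = 1)
q = -4319 (q = -48*90 + 1 = -4320 + 1 = -4319)
(11349 + q) + 19280 = (11349 - 4319) + 19280 = 7030 + 19280 = 26310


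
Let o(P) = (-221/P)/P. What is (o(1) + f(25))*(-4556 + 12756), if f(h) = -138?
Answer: -2943800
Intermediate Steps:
o(P) = -221/P²
(o(1) + f(25))*(-4556 + 12756) = (-221/1² - 138)*(-4556 + 12756) = (-221*1 - 138)*8200 = (-221 - 138)*8200 = -359*8200 = -2943800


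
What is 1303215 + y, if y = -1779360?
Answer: -476145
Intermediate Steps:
1303215 + y = 1303215 - 1779360 = -476145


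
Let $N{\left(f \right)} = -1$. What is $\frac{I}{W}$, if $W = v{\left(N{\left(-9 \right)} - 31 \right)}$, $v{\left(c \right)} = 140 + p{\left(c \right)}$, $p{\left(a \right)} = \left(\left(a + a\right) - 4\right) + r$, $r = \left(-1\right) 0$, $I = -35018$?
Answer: $- \frac{17509}{36} \approx -486.36$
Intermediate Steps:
$r = 0$
$p{\left(a \right)} = -4 + 2 a$ ($p{\left(a \right)} = \left(\left(a + a\right) - 4\right) + 0 = \left(2 a - 4\right) + 0 = \left(-4 + 2 a\right) + 0 = -4 + 2 a$)
$v{\left(c \right)} = 136 + 2 c$ ($v{\left(c \right)} = 140 + \left(-4 + 2 c\right) = 136 + 2 c$)
$W = 72$ ($W = 136 + 2 \left(-1 - 31\right) = 136 + 2 \left(-32\right) = 136 - 64 = 72$)
$\frac{I}{W} = - \frac{35018}{72} = \left(-35018\right) \frac{1}{72} = - \frac{17509}{36}$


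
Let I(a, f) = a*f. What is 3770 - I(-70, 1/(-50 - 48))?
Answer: 26385/7 ≈ 3769.3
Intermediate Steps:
3770 - I(-70, 1/(-50 - 48)) = 3770 - (-70)/(-50 - 48) = 3770 - (-70)/(-98) = 3770 - (-70)*(-1)/98 = 3770 - 1*5/7 = 3770 - 5/7 = 26385/7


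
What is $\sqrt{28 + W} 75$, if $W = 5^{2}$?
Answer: $75 \sqrt{53} \approx 546.01$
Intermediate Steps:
$W = 25$
$\sqrt{28 + W} 75 = \sqrt{28 + 25} \cdot 75 = \sqrt{53} \cdot 75 = 75 \sqrt{53}$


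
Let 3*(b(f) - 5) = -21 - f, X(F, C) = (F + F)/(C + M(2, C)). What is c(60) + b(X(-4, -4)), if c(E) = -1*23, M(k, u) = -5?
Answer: -683/27 ≈ -25.296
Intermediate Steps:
X(F, C) = 2*F/(-5 + C) (X(F, C) = (F + F)/(C - 5) = (2*F)/(-5 + C) = 2*F/(-5 + C))
c(E) = -23
b(f) = -2 - f/3 (b(f) = 5 + (-21 - f)/3 = 5 + (-7 - f/3) = -2 - f/3)
c(60) + b(X(-4, -4)) = -23 + (-2 - 2*(-4)/(3*(-5 - 4))) = -23 + (-2 - 2*(-4)/(3*(-9))) = -23 + (-2 - 2*(-4)*(-1)/(3*9)) = -23 + (-2 - ⅓*8/9) = -23 + (-2 - 8/27) = -23 - 62/27 = -683/27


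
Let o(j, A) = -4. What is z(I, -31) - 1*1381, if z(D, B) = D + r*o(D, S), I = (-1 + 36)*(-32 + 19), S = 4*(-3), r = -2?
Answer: -1828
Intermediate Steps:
S = -12
I = -455 (I = 35*(-13) = -455)
z(D, B) = 8 + D (z(D, B) = D - 2*(-4) = D + 8 = 8 + D)
z(I, -31) - 1*1381 = (8 - 455) - 1*1381 = -447 - 1381 = -1828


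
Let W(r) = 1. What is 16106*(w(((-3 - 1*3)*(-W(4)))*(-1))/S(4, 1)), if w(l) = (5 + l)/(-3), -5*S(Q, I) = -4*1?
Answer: 40265/6 ≈ 6710.8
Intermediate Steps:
S(Q, I) = 4/5 (S(Q, I) = -(-4)/5 = -1/5*(-4) = 4/5)
w(l) = -5/3 - l/3 (w(l) = (5 + l)*(-1/3) = -5/3 - l/3)
16106*(w(((-3 - 1*3)*(-W(4)))*(-1))/S(4, 1)) = 16106*((-5/3 - (-3 - 1*3)*(-1*1)*(-1)/3)/(4/5)) = 16106*((-5/3 - (-3 - 3)*(-1)*(-1)/3)*(5/4)) = 16106*((-5/3 - (-6*(-1))*(-1)/3)*(5/4)) = 16106*((-5/3 - 2*(-1))*(5/4)) = 16106*((-5/3 - 1/3*(-6))*(5/4)) = 16106*((-5/3 + 2)*(5/4)) = 16106*((1/3)*(5/4)) = 16106*(5/12) = 40265/6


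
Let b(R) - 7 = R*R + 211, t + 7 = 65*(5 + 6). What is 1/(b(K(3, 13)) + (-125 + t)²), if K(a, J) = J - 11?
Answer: 1/340111 ≈ 2.9402e-6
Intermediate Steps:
t = 708 (t = -7 + 65*(5 + 6) = -7 + 65*11 = -7 + 715 = 708)
K(a, J) = -11 + J
b(R) = 218 + R² (b(R) = 7 + (R*R + 211) = 7 + (R² + 211) = 7 + (211 + R²) = 218 + R²)
1/(b(K(3, 13)) + (-125 + t)²) = 1/((218 + (-11 + 13)²) + (-125 + 708)²) = 1/((218 + 2²) + 583²) = 1/((218 + 4) + 339889) = 1/(222 + 339889) = 1/340111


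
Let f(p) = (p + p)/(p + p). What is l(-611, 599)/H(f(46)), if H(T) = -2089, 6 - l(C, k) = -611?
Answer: -617/2089 ≈ -0.29536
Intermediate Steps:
l(C, k) = 617 (l(C, k) = 6 - 1*(-611) = 6 + 611 = 617)
f(p) = 1 (f(p) = (2*p)/((2*p)) = (2*p)*(1/(2*p)) = 1)
l(-611, 599)/H(f(46)) = 617/(-2089) = 617*(-1/2089) = -617/2089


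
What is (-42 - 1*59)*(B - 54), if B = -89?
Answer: 14443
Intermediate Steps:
(-42 - 1*59)*(B - 54) = (-42 - 1*59)*(-89 - 54) = (-42 - 59)*(-143) = -101*(-143) = 14443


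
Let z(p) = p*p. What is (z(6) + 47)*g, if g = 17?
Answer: 1411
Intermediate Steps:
z(p) = p²
(z(6) + 47)*g = (6² + 47)*17 = (36 + 47)*17 = 83*17 = 1411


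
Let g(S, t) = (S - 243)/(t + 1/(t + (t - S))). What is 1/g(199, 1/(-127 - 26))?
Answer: 26929/102491334 ≈ 0.00026274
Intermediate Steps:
g(S, t) = (-243 + S)/(t + 1/(-S + 2*t))
1/g(199, 1/(-127 - 26)) = 1/((-1*199**2 - 486/(-127 - 26) + 243*199 + 2*199/(-127 - 26))/(1 + 2*(1/(-127 - 26))**2 - 1*199/(-127 - 26))) = 1/((-1*39601 - 486/(-153) + 48357 + 2*199/(-153))/(1 + 2*(1/(-153))**2 - 1*199/(-153))) = 1/((-39601 - 486*(-1/153) + 48357 + 2*199*(-1/153))/(1 + 2*(-1/153)**2 - 1*199*(-1/153))) = 1/((-39601 + 54/17 + 48357 - 398/153)/(1 + 2*(1/23409) + 199/153)) = 1/((1339756/153)/(1 + 2/23409 + 199/153)) = 1/((1339756/153)/(53858/23409)) = 1/((23409/53858)*(1339756/153)) = 1/(102491334/26929) = 26929/102491334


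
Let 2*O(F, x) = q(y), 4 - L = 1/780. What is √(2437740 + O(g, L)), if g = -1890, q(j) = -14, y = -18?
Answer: √2437733 ≈ 1561.3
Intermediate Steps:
L = 3119/780 (L = 4 - 1/780 = 3119/780 ≈ 3.9987)
O(F, x) = -7 (O(F, x) = (½)*(-14) = -7)
√(2437740 + O(g, L)) = √(2437740 - 7) = √2437733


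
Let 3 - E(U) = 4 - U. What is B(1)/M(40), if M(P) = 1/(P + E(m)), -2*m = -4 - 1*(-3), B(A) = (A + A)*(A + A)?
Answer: 158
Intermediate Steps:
B(A) = 4*A**2 (B(A) = (2*A)*(2*A) = 4*A**2)
m = 1/2 (m = -(-4 - 1*(-3))/2 = -(-4 + 3)/2 = -1/2*(-1) = 1/2 ≈ 0.50000)
E(U) = -1 + U (E(U) = 3 - (4 - U) = 3 + (-4 + U) = -1 + U)
M(P) = 1/(-1/2 + P) (M(P) = 1/(P + (-1 + 1/2)) = 1/(P - 1/2) = 1/(-1/2 + P))
B(1)/M(40) = (4*1**2)/((2/(-1 + 2*40))) = (4*1)/((2/(-1 + 80))) = 4/((2/79)) = 4/((2*(1/79))) = 4/(2/79) = 4*(79/2) = 158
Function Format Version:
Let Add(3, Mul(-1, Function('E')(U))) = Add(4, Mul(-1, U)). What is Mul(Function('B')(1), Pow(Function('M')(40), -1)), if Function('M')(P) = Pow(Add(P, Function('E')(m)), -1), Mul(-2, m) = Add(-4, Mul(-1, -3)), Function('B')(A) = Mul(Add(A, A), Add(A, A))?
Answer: 158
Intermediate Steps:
Function('B')(A) = Mul(4, Pow(A, 2)) (Function('B')(A) = Mul(Mul(2, A), Mul(2, A)) = Mul(4, Pow(A, 2)))
m = Rational(1, 2) (m = Mul(Rational(-1, 2), Add(-4, Mul(-1, -3))) = Mul(Rational(-1, 2), Add(-4, 3)) = Mul(Rational(-1, 2), -1) = Rational(1, 2) ≈ 0.50000)
Function('E')(U) = Add(-1, U) (Function('E')(U) = Add(3, Mul(-1, Add(4, Mul(-1, U)))) = Add(3, Add(-4, U)) = Add(-1, U))
Function('M')(P) = Pow(Add(Rational(-1, 2), P), -1) (Function('M')(P) = Pow(Add(P, Add(-1, Rational(1, 2))), -1) = Pow(Add(P, Rational(-1, 2)), -1) = Pow(Add(Rational(-1, 2), P), -1))
Mul(Function('B')(1), Pow(Function('M')(40), -1)) = Mul(Mul(4, Pow(1, 2)), Pow(Mul(2, Pow(Add(-1, Mul(2, 40)), -1)), -1)) = Mul(Mul(4, 1), Pow(Mul(2, Pow(Add(-1, 80), -1)), -1)) = Mul(4, Pow(Mul(2, Pow(79, -1)), -1)) = Mul(4, Pow(Mul(2, Rational(1, 79)), -1)) = Mul(4, Pow(Rational(2, 79), -1)) = Mul(4, Rational(79, 2)) = 158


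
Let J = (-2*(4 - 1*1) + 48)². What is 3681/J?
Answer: 409/196 ≈ 2.0867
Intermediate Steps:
J = 1764 (J = (-2*(4 - 1) + 48)² = (-2*3 + 48)² = (-6 + 48)² = 42² = 1764)
3681/J = 3681/1764 = 3681*(1/1764) = 409/196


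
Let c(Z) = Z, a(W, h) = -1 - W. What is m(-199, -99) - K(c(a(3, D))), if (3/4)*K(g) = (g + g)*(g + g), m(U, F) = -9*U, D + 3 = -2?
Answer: 5117/3 ≈ 1705.7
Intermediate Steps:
D = -5 (D = -3 - 2 = -5)
K(g) = 16*g²/3 (K(g) = 4*((g + g)*(g + g))/3 = 4*((2*g)*(2*g))/3 = 4*(4*g²)/3 = 16*g²/3)
m(-199, -99) - K(c(a(3, D))) = -9*(-199) - 16*(-1 - 1*3)²/3 = 1791 - 16*(-1 - 3)²/3 = 1791 - 16*(-4)²/3 = 1791 - 16*16/3 = 1791 - 1*256/3 = 1791 - 256/3 = 5117/3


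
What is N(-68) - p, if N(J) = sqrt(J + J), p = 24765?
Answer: -24765 + 2*I*sqrt(34) ≈ -24765.0 + 11.662*I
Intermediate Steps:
N(J) = sqrt(2)*sqrt(J) (N(J) = sqrt(2*J) = sqrt(2)*sqrt(J))
N(-68) - p = sqrt(2)*sqrt(-68) - 1*24765 = sqrt(2)*(2*I*sqrt(17)) - 24765 = 2*I*sqrt(34) - 24765 = -24765 + 2*I*sqrt(34)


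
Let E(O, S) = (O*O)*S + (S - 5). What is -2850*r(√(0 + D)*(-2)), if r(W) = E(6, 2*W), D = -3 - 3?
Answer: 14250 + 421800*I*√6 ≈ 14250.0 + 1.0332e+6*I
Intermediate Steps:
D = -6
E(O, S) = -5 + S + S*O² (E(O, S) = O²*S + (-5 + S) = S*O² + (-5 + S) = -5 + S + S*O²)
r(W) = -5 + 74*W (r(W) = -5 + 2*W + (2*W)*6² = -5 + 2*W + (2*W)*36 = -5 + 2*W + 72*W = -5 + 74*W)
-2850*r(√(0 + D)*(-2)) = -2850*(-5 + 74*(√(0 - 6)*(-2))) = -2850*(-5 + 74*(√(-6)*(-2))) = -2850*(-5 + 74*((I*√6)*(-2))) = -2850*(-5 + 74*(-2*I*√6)) = -2850*(-5 - 148*I*√6) = 14250 + 421800*I*√6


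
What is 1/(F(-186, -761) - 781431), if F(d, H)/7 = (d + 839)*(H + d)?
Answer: -1/5110168 ≈ -1.9569e-7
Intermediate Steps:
F(d, H) = 7*(839 + d)*(H + d) (F(d, H) = 7*((d + 839)*(H + d)) = 7*((839 + d)*(H + d)) = 7*(839 + d)*(H + d))
1/(F(-186, -761) - 781431) = 1/((7*(-186)² + 5873*(-761) + 5873*(-186) + 7*(-761)*(-186)) - 781431) = 1/((7*34596 - 4469353 - 1092378 + 990822) - 781431) = 1/((242172 - 4469353 - 1092378 + 990822) - 781431) = 1/(-4328737 - 781431) = 1/(-5110168) = -1/5110168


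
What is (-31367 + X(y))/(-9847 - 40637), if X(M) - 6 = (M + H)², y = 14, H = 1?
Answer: 1112/1803 ≈ 0.61675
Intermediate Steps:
X(M) = 6 + (1 + M)² (X(M) = 6 + (M + 1)² = 6 + (1 + M)²)
(-31367 + X(y))/(-9847 - 40637) = (-31367 + (6 + (1 + 14)²))/(-9847 - 40637) = (-31367 + (6 + 15²))/(-50484) = (-31367 + (6 + 225))*(-1/50484) = (-31367 + 231)*(-1/50484) = -31136*(-1/50484) = 1112/1803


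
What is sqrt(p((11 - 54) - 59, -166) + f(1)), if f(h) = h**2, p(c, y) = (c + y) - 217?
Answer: 22*I ≈ 22.0*I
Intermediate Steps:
p(c, y) = -217 + c + y
sqrt(p((11 - 54) - 59, -166) + f(1)) = sqrt((-217 + ((11 - 54) - 59) - 166) + 1**2) = sqrt((-217 + (-43 - 59) - 166) + 1) = sqrt((-217 - 102 - 166) + 1) = sqrt(-485 + 1) = sqrt(-484) = 22*I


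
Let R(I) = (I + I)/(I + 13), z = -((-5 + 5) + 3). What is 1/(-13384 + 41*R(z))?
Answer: -5/67043 ≈ -7.4579e-5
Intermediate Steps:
z = -3 (z = -(0 + 3) = -1*3 = -3)
R(I) = 2*I/(13 + I) (R(I) = (2*I)/(13 + I) = 2*I/(13 + I))
1/(-13384 + 41*R(z)) = 1/(-13384 + 41*(2*(-3)/(13 - 3))) = 1/(-13384 + 41*(2*(-3)/10)) = 1/(-13384 + 41*(2*(-3)*(1/10))) = 1/(-13384 + 41*(-3/5)) = 1/(-13384 - 123/5) = 1/(-67043/5) = -5/67043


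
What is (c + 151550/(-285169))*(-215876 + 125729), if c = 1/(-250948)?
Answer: 3428421535031643/71562590212 ≈ 47908.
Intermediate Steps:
c = -1/250948 ≈ -3.9849e-6
(c + 151550/(-285169))*(-215876 + 125729) = (-1/250948 + 151550/(-285169))*(-215876 + 125729) = (-1/250948 + 151550*(-1/285169))*(-90147) = (-1/250948 - 151550/285169)*(-90147) = -38031454569/71562590212*(-90147) = 3428421535031643/71562590212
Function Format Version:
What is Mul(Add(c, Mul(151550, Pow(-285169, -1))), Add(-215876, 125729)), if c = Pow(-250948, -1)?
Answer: Rational(3428421535031643, 71562590212) ≈ 47908.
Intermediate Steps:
c = Rational(-1, 250948) ≈ -3.9849e-6
Mul(Add(c, Mul(151550, Pow(-285169, -1))), Add(-215876, 125729)) = Mul(Add(Rational(-1, 250948), Mul(151550, Pow(-285169, -1))), Add(-215876, 125729)) = Mul(Add(Rational(-1, 250948), Mul(151550, Rational(-1, 285169))), -90147) = Mul(Add(Rational(-1, 250948), Rational(-151550, 285169)), -90147) = Mul(Rational(-38031454569, 71562590212), -90147) = Rational(3428421535031643, 71562590212)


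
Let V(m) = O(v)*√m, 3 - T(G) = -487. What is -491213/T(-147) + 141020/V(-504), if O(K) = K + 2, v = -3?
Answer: -491213/490 + 35255*I*√14/21 ≈ -1002.5 + 6281.5*I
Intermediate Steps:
O(K) = 2 + K
T(G) = 490 (T(G) = 3 - 1*(-487) = 3 + 487 = 490)
V(m) = -√m (V(m) = (2 - 3)*√m = -√m)
-491213/T(-147) + 141020/V(-504) = -491213/490 + 141020/((-√(-504))) = -491213*1/490 + 141020/((-6*I*√14)) = -491213/490 + 141020/((-6*I*√14)) = -491213/490 + 141020*(I*√14/84) = -491213/490 + 35255*I*√14/21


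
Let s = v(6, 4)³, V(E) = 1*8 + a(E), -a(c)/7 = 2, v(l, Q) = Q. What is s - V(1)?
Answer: 70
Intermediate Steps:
a(c) = -14 (a(c) = -7*2 = -14)
V(E) = -6 (V(E) = 1*8 - 14 = 8 - 14 = -6)
s = 64 (s = 4³ = 64)
s - V(1) = 64 - 1*(-6) = 64 + 6 = 70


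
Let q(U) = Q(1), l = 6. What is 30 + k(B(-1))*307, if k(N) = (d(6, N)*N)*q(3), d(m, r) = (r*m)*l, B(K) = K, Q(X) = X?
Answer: 11082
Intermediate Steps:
q(U) = 1
d(m, r) = 6*m*r (d(m, r) = (r*m)*6 = (m*r)*6 = 6*m*r)
k(N) = 36*N² (k(N) = ((6*6*N)*N)*1 = ((36*N)*N)*1 = (36*N²)*1 = 36*N²)
30 + k(B(-1))*307 = 30 + (36*(-1)²)*307 = 30 + (36*1)*307 = 30 + 36*307 = 30 + 11052 = 11082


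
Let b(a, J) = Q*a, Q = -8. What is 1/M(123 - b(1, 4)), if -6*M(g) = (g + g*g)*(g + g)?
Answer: -1/755084 ≈ -1.3244e-6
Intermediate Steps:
b(a, J) = -8*a
M(g) = -g*(g + g²)/3 (M(g) = -(g + g*g)*(g + g)/6 = -(g + g²)*2*g/6 = -g*(g + g²)/3)
1/M(123 - b(1, 4)) = 1/((123 - (-8))²*(-1 - (123 - (-8)))/3) = 1/((123 - 1*(-8))²*(-1 - (123 - 1*(-8)))/3) = 1/((123 + 8)²*(-1 - (123 + 8))/3) = 1/((⅓)*131²*(-1 - 1*131)) = 1/((⅓)*17161*(-1 - 131)) = 1/((⅓)*17161*(-132)) = 1/(-755084) = -1/755084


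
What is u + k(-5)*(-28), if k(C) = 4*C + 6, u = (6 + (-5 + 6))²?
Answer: 441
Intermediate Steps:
u = 49 (u = (6 + 1)² = 7² = 49)
k(C) = 6 + 4*C
u + k(-5)*(-28) = 49 + (6 + 4*(-5))*(-28) = 49 + (6 - 20)*(-28) = 49 - 14*(-28) = 49 + 392 = 441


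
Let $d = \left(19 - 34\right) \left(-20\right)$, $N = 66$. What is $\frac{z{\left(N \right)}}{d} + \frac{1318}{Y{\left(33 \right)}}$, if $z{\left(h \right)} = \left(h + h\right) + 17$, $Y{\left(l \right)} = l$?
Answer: $\frac{133439}{3300} \approx 40.436$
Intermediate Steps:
$z{\left(h \right)} = 17 + 2 h$ ($z{\left(h \right)} = 2 h + 17 = 17 + 2 h$)
$d = 300$ ($d = \left(-15\right) \left(-20\right) = 300$)
$\frac{z{\left(N \right)}}{d} + \frac{1318}{Y{\left(33 \right)}} = \frac{17 + 2 \cdot 66}{300} + \frac{1318}{33} = \left(17 + 132\right) \frac{1}{300} + 1318 \cdot \frac{1}{33} = 149 \cdot \frac{1}{300} + \frac{1318}{33} = \frac{149}{300} + \frac{1318}{33} = \frac{133439}{3300}$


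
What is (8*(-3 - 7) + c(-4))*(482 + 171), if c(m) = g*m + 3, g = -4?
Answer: -39833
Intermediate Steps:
c(m) = 3 - 4*m (c(m) = -4*m + 3 = 3 - 4*m)
(8*(-3 - 7) + c(-4))*(482 + 171) = (8*(-3 - 7) + (3 - 4*(-4)))*(482 + 171) = (8*(-10) + (3 + 16))*653 = (-80 + 19)*653 = -61*653 = -39833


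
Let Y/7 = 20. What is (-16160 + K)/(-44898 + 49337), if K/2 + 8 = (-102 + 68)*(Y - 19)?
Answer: -24404/4439 ≈ -5.4976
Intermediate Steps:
Y = 140 (Y = 7*20 = 140)
K = -8244 (K = -16 + 2*((-102 + 68)*(140 - 19)) = -16 + 2*(-34*121) = -16 + 2*(-4114) = -16 - 8228 = -8244)
(-16160 + K)/(-44898 + 49337) = (-16160 - 8244)/(-44898 + 49337) = -24404/4439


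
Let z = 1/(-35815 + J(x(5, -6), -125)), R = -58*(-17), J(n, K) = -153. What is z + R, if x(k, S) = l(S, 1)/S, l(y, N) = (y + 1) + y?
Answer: 35464447/35968 ≈ 986.00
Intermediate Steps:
l(y, N) = 1 + 2*y (l(y, N) = (1 + y) + y = 1 + 2*y)
x(k, S) = (1 + 2*S)/S
R = 986
z = -1/35968 (z = 1/(-35815 - 153) = 1/(-35968) = -1/35968 ≈ -2.7802e-5)
z + R = -1/35968 + 986 = 35464447/35968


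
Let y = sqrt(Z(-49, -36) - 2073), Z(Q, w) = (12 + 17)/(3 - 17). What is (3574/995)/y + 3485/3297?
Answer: 3485/3297 - 3574*I*sqrt(406714)/28905745 ≈ 1.057 - 0.078852*I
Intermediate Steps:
Z(Q, w) = -29/14 (Z(Q, w) = 29/(-14) = 29*(-1/14) = -29/14)
y = I*sqrt(406714)/14 (y = sqrt(-29/14 - 2073) = sqrt(-29051/14) = I*sqrt(406714)/14 ≈ 45.553*I)
(3574/995)/y + 3485/3297 = (3574/995)/((I*sqrt(406714)/14)) + 3485/3297 = (3574*(1/995))*(-I*sqrt(406714)/29051) + 3485*(1/3297) = 3574*(-I*sqrt(406714)/29051)/995 + 3485/3297 = -3574*I*sqrt(406714)/28905745 + 3485/3297 = 3485/3297 - 3574*I*sqrt(406714)/28905745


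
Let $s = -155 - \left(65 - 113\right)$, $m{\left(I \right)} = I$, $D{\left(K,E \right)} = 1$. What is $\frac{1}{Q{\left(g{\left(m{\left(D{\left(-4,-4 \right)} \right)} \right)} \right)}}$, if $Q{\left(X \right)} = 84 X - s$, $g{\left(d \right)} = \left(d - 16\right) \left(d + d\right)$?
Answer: $- \frac{1}{2413} \approx -0.00041442$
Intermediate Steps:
$g{\left(d \right)} = 2 d \left(-16 + d\right)$ ($g{\left(d \right)} = \left(-16 + d\right) 2 d = 2 d \left(-16 + d\right)$)
$s = -107$ ($s = -155 - -48 = -155 + 48 = -107$)
$Q{\left(X \right)} = 107 + 84 X$ ($Q{\left(X \right)} = 84 X - -107 = 84 X + 107 = 107 + 84 X$)
$\frac{1}{Q{\left(g{\left(m{\left(D{\left(-4,-4 \right)} \right)} \right)} \right)}} = \frac{1}{107 + 84 \cdot 2 \cdot 1 \left(-16 + 1\right)} = \frac{1}{107 + 84 \cdot 2 \cdot 1 \left(-15\right)} = \frac{1}{107 + 84 \left(-30\right)} = \frac{1}{107 - 2520} = \frac{1}{-2413} = - \frac{1}{2413}$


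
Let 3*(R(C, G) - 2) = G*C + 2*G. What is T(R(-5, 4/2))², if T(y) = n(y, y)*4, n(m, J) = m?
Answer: 0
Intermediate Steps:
R(C, G) = 2 + 2*G/3 + C*G/3 (R(C, G) = 2 + (G*C + 2*G)/3 = 2 + (C*G + 2*G)/3 = 2 + (2*G + C*G)/3 = 2 + (2*G/3 + C*G/3) = 2 + 2*G/3 + C*G/3)
T(y) = 4*y (T(y) = y*4 = 4*y)
T(R(-5, 4/2))² = (4*(2 + 2*(4/2)/3 + (⅓)*(-5)*(4/2)))² = (4*(2 + 2*(4*(½))/3 + (⅓)*(-5)*(4*(½))))² = (4*(2 + (⅔)*2 + (⅓)*(-5)*2))² = (4*(2 + 4/3 - 10/3))² = (4*0)² = 0² = 0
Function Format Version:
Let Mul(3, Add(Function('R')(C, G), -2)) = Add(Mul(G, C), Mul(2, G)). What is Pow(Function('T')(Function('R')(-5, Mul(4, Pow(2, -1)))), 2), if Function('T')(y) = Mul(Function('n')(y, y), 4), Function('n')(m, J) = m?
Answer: 0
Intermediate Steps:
Function('R')(C, G) = Add(2, Mul(Rational(2, 3), G), Mul(Rational(1, 3), C, G)) (Function('R')(C, G) = Add(2, Mul(Rational(1, 3), Add(Mul(G, C), Mul(2, G)))) = Add(2, Mul(Rational(1, 3), Add(Mul(C, G), Mul(2, G)))) = Add(2, Mul(Rational(1, 3), Add(Mul(2, G), Mul(C, G)))) = Add(2, Add(Mul(Rational(2, 3), G), Mul(Rational(1, 3), C, G))) = Add(2, Mul(Rational(2, 3), G), Mul(Rational(1, 3), C, G)))
Function('T')(y) = Mul(4, y) (Function('T')(y) = Mul(y, 4) = Mul(4, y))
Pow(Function('T')(Function('R')(-5, Mul(4, Pow(2, -1)))), 2) = Pow(Mul(4, Add(2, Mul(Rational(2, 3), Mul(4, Pow(2, -1))), Mul(Rational(1, 3), -5, Mul(4, Pow(2, -1))))), 2) = Pow(Mul(4, Add(2, Mul(Rational(2, 3), Mul(4, Rational(1, 2))), Mul(Rational(1, 3), -5, Mul(4, Rational(1, 2))))), 2) = Pow(Mul(4, Add(2, Mul(Rational(2, 3), 2), Mul(Rational(1, 3), -5, 2))), 2) = Pow(Mul(4, Add(2, Rational(4, 3), Rational(-10, 3))), 2) = Pow(Mul(4, 0), 2) = Pow(0, 2) = 0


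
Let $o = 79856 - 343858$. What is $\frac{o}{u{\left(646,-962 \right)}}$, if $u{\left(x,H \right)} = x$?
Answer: $- \frac{132001}{323} \approx -408.67$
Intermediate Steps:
$o = -264002$ ($o = 79856 - 343858 = -264002$)
$\frac{o}{u{\left(646,-962 \right)}} = - \frac{264002}{646} = \left(-264002\right) \frac{1}{646} = - \frac{132001}{323}$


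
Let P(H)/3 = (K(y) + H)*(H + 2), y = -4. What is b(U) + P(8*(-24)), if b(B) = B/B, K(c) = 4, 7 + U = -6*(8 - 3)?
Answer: 107161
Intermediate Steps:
U = -37 (U = -7 - 6*(8 - 3) = -7 - 6*5 = -7 - 30 = -37)
P(H) = 3*(2 + H)*(4 + H) (P(H) = 3*((4 + H)*(H + 2)) = 3*((4 + H)*(2 + H)) = 3*((2 + H)*(4 + H)) = 3*(2 + H)*(4 + H))
b(B) = 1
b(U) + P(8*(-24)) = 1 + (24 + 3*(8*(-24))**2 + 18*(8*(-24))) = 1 + (24 + 3*(-192)**2 + 18*(-192)) = 1 + (24 + 3*36864 - 3456) = 1 + (24 + 110592 - 3456) = 1 + 107160 = 107161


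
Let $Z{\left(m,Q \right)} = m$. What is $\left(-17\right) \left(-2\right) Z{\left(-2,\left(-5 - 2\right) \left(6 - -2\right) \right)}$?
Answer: $-68$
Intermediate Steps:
$\left(-17\right) \left(-2\right) Z{\left(-2,\left(-5 - 2\right) \left(6 - -2\right) \right)} = \left(-17\right) \left(-2\right) \left(-2\right) = 34 \left(-2\right) = -68$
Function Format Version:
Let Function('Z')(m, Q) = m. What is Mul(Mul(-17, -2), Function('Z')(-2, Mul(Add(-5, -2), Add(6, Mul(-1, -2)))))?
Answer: -68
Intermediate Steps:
Mul(Mul(-17, -2), Function('Z')(-2, Mul(Add(-5, -2), Add(6, Mul(-1, -2))))) = Mul(Mul(-17, -2), -2) = Mul(34, -2) = -68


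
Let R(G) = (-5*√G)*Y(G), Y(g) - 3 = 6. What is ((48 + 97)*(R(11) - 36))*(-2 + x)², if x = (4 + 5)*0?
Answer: -20880 - 26100*√11 ≈ -1.0744e+5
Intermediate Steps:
Y(g) = 9 (Y(g) = 3 + 6 = 9)
R(G) = -45*√G (R(G) = -5*√G*9 = -45*√G)
x = 0 (x = 9*0 = 0)
((48 + 97)*(R(11) - 36))*(-2 + x)² = ((48 + 97)*(-45*√11 - 36))*(-2 + 0)² = (145*(-36 - 45*√11))*(-2)² = (-5220 - 6525*√11)*4 = -20880 - 26100*√11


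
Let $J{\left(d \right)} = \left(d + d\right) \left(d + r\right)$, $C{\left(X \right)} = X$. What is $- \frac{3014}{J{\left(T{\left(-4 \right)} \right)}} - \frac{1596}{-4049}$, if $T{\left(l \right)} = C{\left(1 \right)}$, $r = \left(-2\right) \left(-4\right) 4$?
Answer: $- \frac{549925}{12147} \approx -45.272$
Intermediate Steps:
$r = 32$ ($r = 8 \cdot 4 = 32$)
$T{\left(l \right)} = 1$
$J{\left(d \right)} = 2 d \left(32 + d\right)$ ($J{\left(d \right)} = \left(d + d\right) \left(d + 32\right) = 2 d \left(32 + d\right)$)
$- \frac{3014}{J{\left(T{\left(-4 \right)} \right)}} - \frac{1596}{-4049} = - \frac{3014}{2 \cdot 1 \left(32 + 1\right)} - \frac{1596}{-4049} = - \frac{3014}{2 \cdot 1 \cdot 33} - - \frac{1596}{4049} = - \frac{3014}{66} + \frac{1596}{4049} = \left(-3014\right) \frac{1}{66} + \frac{1596}{4049} = - \frac{137}{3} + \frac{1596}{4049} = - \frac{549925}{12147}$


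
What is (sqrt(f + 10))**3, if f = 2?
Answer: 24*sqrt(3) ≈ 41.569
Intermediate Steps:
(sqrt(f + 10))**3 = (sqrt(2 + 10))**3 = (sqrt(12))**3 = (2*sqrt(3))**3 = 24*sqrt(3)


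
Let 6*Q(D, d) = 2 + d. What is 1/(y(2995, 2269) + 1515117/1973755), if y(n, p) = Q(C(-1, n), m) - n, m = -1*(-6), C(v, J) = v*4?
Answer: -5921265/17721748304 ≈ -0.00033412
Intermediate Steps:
C(v, J) = 4*v
m = 6
Q(D, d) = ⅓ + d/6 (Q(D, d) = (2 + d)/6 = ⅓ + d/6)
y(n, p) = 4/3 - n (y(n, p) = (⅓ + (⅙)*6) - n = (⅓ + 1) - n = 4/3 - n)
1/(y(2995, 2269) + 1515117/1973755) = 1/((4/3 - 1*2995) + 1515117/1973755) = 1/((4/3 - 2995) + 1515117*(1/1973755)) = 1/(-8981/3 + 1515117/1973755) = 1/(-17721748304/5921265) = -5921265/17721748304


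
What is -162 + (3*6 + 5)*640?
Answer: 14558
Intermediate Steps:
-162 + (3*6 + 5)*640 = -162 + (18 + 5)*640 = -162 + 23*640 = -162 + 14720 = 14558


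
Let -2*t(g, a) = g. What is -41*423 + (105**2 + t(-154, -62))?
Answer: -6241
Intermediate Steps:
t(g, a) = -g/2
-41*423 + (105**2 + t(-154, -62)) = -41*423 + (105**2 - 1/2*(-154)) = -17343 + (11025 + 77) = -17343 + 11102 = -6241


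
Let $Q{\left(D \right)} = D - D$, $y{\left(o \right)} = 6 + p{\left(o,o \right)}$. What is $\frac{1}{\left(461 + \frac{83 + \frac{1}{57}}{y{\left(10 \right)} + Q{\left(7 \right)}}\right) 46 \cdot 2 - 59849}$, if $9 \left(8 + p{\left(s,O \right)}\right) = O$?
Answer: $- \frac{19}{494557} \approx -3.8418 \cdot 10^{-5}$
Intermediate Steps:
$p{\left(s,O \right)} = -8 + \frac{O}{9}$
$y{\left(o \right)} = -2 + \frac{o}{9}$ ($y{\left(o \right)} = 6 + \left(-8 + \frac{o}{9}\right) = -2 + \frac{o}{9}$)
$Q{\left(D \right)} = 0$
$\frac{1}{\left(461 + \frac{83 + \frac{1}{57}}{y{\left(10 \right)} + Q{\left(7 \right)}}\right) 46 \cdot 2 - 59849} = \frac{1}{\left(461 + \frac{83 + \frac{1}{57}}{\left(-2 + \frac{1}{9} \cdot 10\right) + 0}\right) 46 \cdot 2 - 59849} = \frac{1}{\left(461 + \frac{83 + \frac{1}{57}}{\left(-2 + \frac{10}{9}\right) + 0}\right) 92 - 59849} = \frac{1}{\left(461 + \frac{4732}{57 \left(- \frac{8}{9} + 0\right)}\right) 92 - 59849} = \frac{1}{\left(461 + \frac{4732}{57 \left(- \frac{8}{9}\right)}\right) 92 - 59849} = \frac{1}{\left(461 + \frac{4732}{57} \left(- \frac{9}{8}\right)\right) 92 - 59849} = \frac{1}{\left(461 - \frac{3549}{38}\right) 92 - 59849} = \frac{1}{\frac{13969}{38} \cdot 92 - 59849} = \frac{1}{\frac{642574}{19} - 59849} = \frac{1}{- \frac{494557}{19}} = - \frac{19}{494557}$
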